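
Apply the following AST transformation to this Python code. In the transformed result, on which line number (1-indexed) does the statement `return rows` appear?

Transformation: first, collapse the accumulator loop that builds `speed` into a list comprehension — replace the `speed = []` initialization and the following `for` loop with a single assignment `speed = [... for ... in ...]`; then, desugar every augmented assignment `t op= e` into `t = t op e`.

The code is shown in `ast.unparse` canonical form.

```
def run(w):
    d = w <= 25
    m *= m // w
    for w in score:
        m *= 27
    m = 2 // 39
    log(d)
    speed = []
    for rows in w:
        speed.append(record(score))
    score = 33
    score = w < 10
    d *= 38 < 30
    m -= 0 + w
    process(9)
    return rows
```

Transformed code:
def run(w):
    d = w <= 25
    m = m * (m // w)
    for w in score:
        m = m * 27
    m = 2 // 39
    log(d)
    speed = [record(score) for rows in w]
    score = 33
    score = w < 10
    d = d * (38 < 30)
    m = m - (0 + w)
    process(9)
    return rows

14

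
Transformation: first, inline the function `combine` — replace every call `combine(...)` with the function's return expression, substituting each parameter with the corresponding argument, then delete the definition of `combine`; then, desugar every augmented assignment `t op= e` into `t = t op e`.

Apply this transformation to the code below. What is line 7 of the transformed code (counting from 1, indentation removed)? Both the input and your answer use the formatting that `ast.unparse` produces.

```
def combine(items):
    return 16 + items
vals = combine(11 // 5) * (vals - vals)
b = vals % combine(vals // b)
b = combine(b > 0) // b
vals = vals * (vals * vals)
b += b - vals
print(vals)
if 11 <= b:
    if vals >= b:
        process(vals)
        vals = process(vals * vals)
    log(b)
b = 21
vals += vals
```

if 11 <= b:

Transformed code:
vals = (16 + 11 // 5) * (vals - vals)
b = vals % (16 + vals // b)
b = (16 + (b > 0)) // b
vals = vals * (vals * vals)
b = b + (b - vals)
print(vals)
if 11 <= b:
    if vals >= b:
        process(vals)
        vals = process(vals * vals)
    log(b)
b = 21
vals = vals + vals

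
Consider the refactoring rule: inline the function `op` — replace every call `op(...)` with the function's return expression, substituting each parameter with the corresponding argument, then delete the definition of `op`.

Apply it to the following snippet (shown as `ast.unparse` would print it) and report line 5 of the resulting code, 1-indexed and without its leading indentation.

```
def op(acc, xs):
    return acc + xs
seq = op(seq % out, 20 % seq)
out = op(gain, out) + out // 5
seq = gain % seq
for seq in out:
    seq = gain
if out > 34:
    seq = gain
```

Transformed code:
seq = seq % out + 20 % seq
out = gain + out + out // 5
seq = gain % seq
for seq in out:
    seq = gain
if out > 34:
    seq = gain

seq = gain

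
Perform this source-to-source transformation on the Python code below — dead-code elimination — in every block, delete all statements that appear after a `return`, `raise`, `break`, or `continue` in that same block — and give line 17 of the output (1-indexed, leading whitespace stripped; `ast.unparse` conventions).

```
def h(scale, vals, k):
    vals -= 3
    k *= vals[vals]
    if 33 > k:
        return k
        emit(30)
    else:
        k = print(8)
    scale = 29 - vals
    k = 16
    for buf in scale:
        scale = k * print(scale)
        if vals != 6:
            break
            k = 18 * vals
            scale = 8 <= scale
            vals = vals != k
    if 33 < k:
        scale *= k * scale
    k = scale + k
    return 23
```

Transformed code:
def h(scale, vals, k):
    vals -= 3
    k *= vals[vals]
    if 33 > k:
        return k
    else:
        k = print(8)
    scale = 29 - vals
    k = 16
    for buf in scale:
        scale = k * print(scale)
        if vals != 6:
            break
    if 33 < k:
        scale *= k * scale
    k = scale + k
    return 23

return 23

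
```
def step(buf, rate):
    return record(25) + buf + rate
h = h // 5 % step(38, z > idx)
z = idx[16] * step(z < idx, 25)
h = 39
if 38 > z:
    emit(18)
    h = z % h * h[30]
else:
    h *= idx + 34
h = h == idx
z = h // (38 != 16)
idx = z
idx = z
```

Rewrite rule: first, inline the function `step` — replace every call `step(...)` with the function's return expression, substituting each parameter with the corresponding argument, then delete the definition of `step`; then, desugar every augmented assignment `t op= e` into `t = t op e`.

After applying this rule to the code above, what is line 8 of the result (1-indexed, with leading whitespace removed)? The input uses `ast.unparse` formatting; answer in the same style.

h = h * (idx + 34)

Transformed code:
h = h // 5 % (record(25) + 38 + (z > idx))
z = idx[16] * (record(25) + (z < idx) + 25)
h = 39
if 38 > z:
    emit(18)
    h = z % h * h[30]
else:
    h = h * (idx + 34)
h = h == idx
z = h // (38 != 16)
idx = z
idx = z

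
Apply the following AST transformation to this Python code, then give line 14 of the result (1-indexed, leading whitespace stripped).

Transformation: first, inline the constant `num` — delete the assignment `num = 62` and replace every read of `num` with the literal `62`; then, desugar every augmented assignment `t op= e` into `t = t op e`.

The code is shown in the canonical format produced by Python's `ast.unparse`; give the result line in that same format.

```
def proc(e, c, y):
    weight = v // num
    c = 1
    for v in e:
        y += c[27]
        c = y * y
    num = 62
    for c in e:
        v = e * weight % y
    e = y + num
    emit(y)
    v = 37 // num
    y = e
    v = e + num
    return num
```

return 62

Transformed code:
def proc(e, c, y):
    weight = v // 62
    c = 1
    for v in e:
        y = y + c[27]
        c = y * y
    for c in e:
        v = e * weight % y
    e = y + 62
    emit(y)
    v = 37 // 62
    y = e
    v = e + 62
    return 62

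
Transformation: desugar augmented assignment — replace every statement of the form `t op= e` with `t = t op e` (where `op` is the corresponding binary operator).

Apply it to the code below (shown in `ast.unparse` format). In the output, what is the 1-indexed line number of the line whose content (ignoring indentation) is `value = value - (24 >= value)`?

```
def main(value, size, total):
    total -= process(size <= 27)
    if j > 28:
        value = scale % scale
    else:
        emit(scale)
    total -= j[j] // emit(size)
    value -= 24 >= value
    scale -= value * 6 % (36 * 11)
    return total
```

Transformed code:
def main(value, size, total):
    total = total - process(size <= 27)
    if j > 28:
        value = scale % scale
    else:
        emit(scale)
    total = total - j[j] // emit(size)
    value = value - (24 >= value)
    scale = scale - value * 6 % (36 * 11)
    return total

8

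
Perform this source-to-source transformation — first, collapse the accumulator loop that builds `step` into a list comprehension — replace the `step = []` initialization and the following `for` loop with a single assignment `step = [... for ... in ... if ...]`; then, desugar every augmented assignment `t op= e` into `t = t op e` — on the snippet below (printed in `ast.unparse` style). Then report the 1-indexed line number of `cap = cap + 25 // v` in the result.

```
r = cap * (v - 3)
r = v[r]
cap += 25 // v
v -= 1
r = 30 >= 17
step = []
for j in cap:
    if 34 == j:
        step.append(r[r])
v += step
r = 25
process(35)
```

Transformed code:
r = cap * (v - 3)
r = v[r]
cap = cap + 25 // v
v = v - 1
r = 30 >= 17
step = [r[r] for j in cap if 34 == j]
v = v + step
r = 25
process(35)

3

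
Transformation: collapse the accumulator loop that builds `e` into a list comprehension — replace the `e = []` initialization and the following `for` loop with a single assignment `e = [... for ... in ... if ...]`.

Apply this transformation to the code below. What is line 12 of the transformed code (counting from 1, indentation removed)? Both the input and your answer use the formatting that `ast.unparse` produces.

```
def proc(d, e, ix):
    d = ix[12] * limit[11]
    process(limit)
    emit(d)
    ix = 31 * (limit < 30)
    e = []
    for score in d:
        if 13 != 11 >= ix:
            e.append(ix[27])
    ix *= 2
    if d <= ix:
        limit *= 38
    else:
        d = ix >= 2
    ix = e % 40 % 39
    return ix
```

ix = e % 40 % 39

Transformed code:
def proc(d, e, ix):
    d = ix[12] * limit[11]
    process(limit)
    emit(d)
    ix = 31 * (limit < 30)
    e = [ix[27] for score in d if 13 != 11 >= ix]
    ix *= 2
    if d <= ix:
        limit *= 38
    else:
        d = ix >= 2
    ix = e % 40 % 39
    return ix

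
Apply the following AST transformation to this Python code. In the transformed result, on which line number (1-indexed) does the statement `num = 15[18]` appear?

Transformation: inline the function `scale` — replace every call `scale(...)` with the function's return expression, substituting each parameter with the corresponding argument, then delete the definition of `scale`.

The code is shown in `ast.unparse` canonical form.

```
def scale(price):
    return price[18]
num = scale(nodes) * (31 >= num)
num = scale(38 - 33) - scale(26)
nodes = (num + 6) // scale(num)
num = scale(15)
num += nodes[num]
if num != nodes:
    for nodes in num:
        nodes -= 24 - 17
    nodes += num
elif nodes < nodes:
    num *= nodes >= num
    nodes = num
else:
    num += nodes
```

4

Transformed code:
num = nodes[18] * (31 >= num)
num = (38 - 33)[18] - 26[18]
nodes = (num + 6) // num[18]
num = 15[18]
num += nodes[num]
if num != nodes:
    for nodes in num:
        nodes -= 24 - 17
    nodes += num
elif nodes < nodes:
    num *= nodes >= num
    nodes = num
else:
    num += nodes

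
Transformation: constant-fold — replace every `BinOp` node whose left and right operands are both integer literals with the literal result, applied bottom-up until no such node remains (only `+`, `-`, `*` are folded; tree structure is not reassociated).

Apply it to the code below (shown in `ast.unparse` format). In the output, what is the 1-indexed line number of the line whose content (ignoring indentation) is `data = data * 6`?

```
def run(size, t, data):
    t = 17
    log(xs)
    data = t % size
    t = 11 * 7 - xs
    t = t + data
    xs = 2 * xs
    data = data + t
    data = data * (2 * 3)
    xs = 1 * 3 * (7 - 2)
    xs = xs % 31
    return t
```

9

Transformed code:
def run(size, t, data):
    t = 17
    log(xs)
    data = t % size
    t = 77 - xs
    t = t + data
    xs = 2 * xs
    data = data + t
    data = data * 6
    xs = 15
    xs = xs % 31
    return t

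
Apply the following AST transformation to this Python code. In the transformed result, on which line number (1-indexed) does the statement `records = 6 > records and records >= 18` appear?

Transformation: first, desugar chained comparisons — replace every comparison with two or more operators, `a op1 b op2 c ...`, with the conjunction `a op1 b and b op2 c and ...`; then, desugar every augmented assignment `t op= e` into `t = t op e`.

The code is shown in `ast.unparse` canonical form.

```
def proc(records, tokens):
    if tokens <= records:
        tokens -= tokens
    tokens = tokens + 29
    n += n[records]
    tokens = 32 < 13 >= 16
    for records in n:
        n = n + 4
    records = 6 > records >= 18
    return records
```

9

Transformed code:
def proc(records, tokens):
    if tokens <= records:
        tokens = tokens - tokens
    tokens = tokens + 29
    n = n + n[records]
    tokens = 32 < 13 and 13 >= 16
    for records in n:
        n = n + 4
    records = 6 > records and records >= 18
    return records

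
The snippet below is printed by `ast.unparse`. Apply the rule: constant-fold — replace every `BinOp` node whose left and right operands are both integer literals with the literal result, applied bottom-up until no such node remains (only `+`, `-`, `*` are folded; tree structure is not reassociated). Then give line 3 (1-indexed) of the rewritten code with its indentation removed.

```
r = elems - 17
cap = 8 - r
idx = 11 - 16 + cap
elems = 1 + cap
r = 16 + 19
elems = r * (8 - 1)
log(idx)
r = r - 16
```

Transformed code:
r = elems - 17
cap = 8 - r
idx = -5 + cap
elems = 1 + cap
r = 35
elems = r * 7
log(idx)
r = r - 16

idx = -5 + cap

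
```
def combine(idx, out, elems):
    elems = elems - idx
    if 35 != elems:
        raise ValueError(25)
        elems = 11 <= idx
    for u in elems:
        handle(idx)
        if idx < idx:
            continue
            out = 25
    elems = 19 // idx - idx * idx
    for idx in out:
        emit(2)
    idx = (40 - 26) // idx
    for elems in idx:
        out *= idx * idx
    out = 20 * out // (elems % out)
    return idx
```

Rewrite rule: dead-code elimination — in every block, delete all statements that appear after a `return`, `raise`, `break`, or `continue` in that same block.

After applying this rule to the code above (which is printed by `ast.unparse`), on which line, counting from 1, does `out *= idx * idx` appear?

Transformed code:
def combine(idx, out, elems):
    elems = elems - idx
    if 35 != elems:
        raise ValueError(25)
    for u in elems:
        handle(idx)
        if idx < idx:
            continue
    elems = 19 // idx - idx * idx
    for idx in out:
        emit(2)
    idx = (40 - 26) // idx
    for elems in idx:
        out *= idx * idx
    out = 20 * out // (elems % out)
    return idx

14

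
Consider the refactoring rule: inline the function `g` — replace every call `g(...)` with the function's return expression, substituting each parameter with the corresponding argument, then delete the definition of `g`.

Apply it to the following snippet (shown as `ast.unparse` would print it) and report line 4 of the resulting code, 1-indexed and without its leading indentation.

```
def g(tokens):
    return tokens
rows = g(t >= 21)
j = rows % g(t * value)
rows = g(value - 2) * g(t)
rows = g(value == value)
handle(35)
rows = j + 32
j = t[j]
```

rows = value == value

Transformed code:
rows = t >= 21
j = rows % (t * value)
rows = (value - 2) * t
rows = value == value
handle(35)
rows = j + 32
j = t[j]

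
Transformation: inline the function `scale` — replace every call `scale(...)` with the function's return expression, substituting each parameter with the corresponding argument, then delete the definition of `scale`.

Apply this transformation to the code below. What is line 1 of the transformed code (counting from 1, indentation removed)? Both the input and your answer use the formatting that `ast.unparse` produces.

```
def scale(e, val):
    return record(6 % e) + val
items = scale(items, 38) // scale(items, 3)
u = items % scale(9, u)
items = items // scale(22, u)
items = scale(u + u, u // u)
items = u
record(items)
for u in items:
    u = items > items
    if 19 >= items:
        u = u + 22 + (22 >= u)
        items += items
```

Transformed code:
items = (record(6 % items) + 38) // (record(6 % items) + 3)
u = items % (record(6 % 9) + u)
items = items // (record(6 % 22) + u)
items = record(6 % (u + u)) + u // u
items = u
record(items)
for u in items:
    u = items > items
    if 19 >= items:
        u = u + 22 + (22 >= u)
        items += items

items = (record(6 % items) + 38) // (record(6 % items) + 3)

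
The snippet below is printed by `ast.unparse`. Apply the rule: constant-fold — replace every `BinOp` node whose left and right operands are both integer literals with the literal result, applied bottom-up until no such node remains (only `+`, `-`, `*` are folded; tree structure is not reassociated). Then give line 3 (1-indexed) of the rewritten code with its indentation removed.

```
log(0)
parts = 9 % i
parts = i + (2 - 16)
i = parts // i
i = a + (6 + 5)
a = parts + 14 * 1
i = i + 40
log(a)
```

Transformed code:
log(0)
parts = 9 % i
parts = i + -14
i = parts // i
i = a + 11
a = parts + 14
i = i + 40
log(a)

parts = i + -14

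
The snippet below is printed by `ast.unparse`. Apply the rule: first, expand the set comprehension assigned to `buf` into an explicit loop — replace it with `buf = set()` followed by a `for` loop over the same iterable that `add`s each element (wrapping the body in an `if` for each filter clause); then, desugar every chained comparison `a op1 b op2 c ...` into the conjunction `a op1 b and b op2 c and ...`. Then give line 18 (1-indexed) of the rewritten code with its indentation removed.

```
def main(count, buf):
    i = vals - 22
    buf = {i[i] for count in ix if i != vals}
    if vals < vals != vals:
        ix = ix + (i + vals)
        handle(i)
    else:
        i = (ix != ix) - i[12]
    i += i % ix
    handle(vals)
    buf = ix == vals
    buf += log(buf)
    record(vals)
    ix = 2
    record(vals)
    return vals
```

record(vals)

Transformed code:
def main(count, buf):
    i = vals - 22
    buf = set()
    for count in ix:
        if i != vals:
            buf.add(i[i])
    if vals < vals and vals != vals:
        ix = ix + (i + vals)
        handle(i)
    else:
        i = (ix != ix) - i[12]
    i += i % ix
    handle(vals)
    buf = ix == vals
    buf += log(buf)
    record(vals)
    ix = 2
    record(vals)
    return vals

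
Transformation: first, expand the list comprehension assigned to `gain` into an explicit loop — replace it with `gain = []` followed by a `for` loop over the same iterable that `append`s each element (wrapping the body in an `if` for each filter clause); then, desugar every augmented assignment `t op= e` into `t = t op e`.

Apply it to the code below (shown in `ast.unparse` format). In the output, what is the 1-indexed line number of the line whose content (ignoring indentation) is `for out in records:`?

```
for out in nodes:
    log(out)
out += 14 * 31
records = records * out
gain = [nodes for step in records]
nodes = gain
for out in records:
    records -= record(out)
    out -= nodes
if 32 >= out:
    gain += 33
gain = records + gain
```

9

Transformed code:
for out in nodes:
    log(out)
out = out + 14 * 31
records = records * out
gain = []
for step in records:
    gain.append(nodes)
nodes = gain
for out in records:
    records = records - record(out)
    out = out - nodes
if 32 >= out:
    gain = gain + 33
gain = records + gain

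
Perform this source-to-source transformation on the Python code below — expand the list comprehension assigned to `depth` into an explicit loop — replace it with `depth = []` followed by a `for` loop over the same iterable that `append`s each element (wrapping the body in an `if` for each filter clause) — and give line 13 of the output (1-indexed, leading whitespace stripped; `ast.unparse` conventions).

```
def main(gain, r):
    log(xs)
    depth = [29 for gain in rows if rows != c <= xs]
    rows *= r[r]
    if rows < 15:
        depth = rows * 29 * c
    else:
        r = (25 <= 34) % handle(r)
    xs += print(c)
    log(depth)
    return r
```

Transformed code:
def main(gain, r):
    log(xs)
    depth = []
    for gain in rows:
        if rows != c <= xs:
            depth.append(29)
    rows *= r[r]
    if rows < 15:
        depth = rows * 29 * c
    else:
        r = (25 <= 34) % handle(r)
    xs += print(c)
    log(depth)
    return r

log(depth)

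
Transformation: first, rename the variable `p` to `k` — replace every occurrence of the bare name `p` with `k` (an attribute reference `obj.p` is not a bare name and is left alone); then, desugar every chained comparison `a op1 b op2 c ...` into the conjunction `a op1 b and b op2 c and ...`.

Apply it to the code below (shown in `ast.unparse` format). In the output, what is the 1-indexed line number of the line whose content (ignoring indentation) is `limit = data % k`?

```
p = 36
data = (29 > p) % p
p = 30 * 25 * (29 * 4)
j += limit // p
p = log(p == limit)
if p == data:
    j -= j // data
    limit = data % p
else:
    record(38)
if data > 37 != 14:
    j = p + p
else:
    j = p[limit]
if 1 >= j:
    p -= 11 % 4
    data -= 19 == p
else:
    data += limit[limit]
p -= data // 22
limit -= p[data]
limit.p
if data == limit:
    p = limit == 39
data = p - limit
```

8

Transformed code:
k = 36
data = (29 > k) % k
k = 30 * 25 * (29 * 4)
j += limit // k
k = log(k == limit)
if k == data:
    j -= j // data
    limit = data % k
else:
    record(38)
if data > 37 and 37 != 14:
    j = k + k
else:
    j = k[limit]
if 1 >= j:
    k -= 11 % 4
    data -= 19 == k
else:
    data += limit[limit]
k -= data // 22
limit -= k[data]
limit.p
if data == limit:
    k = limit == 39
data = k - limit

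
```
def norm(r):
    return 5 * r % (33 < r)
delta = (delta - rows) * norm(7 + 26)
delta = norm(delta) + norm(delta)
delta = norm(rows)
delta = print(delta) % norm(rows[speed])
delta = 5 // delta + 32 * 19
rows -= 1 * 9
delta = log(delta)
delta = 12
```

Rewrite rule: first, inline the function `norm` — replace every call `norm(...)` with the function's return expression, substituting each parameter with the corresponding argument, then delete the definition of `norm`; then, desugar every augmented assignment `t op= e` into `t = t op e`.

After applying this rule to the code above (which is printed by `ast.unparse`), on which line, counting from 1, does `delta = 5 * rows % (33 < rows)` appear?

Transformed code:
delta = (delta - rows) * (5 * (7 + 26) % (33 < 7 + 26))
delta = 5 * delta % (33 < delta) + 5 * delta % (33 < delta)
delta = 5 * rows % (33 < rows)
delta = print(delta) % (5 * rows[speed] % (33 < rows[speed]))
delta = 5 // delta + 32 * 19
rows = rows - 1 * 9
delta = log(delta)
delta = 12

3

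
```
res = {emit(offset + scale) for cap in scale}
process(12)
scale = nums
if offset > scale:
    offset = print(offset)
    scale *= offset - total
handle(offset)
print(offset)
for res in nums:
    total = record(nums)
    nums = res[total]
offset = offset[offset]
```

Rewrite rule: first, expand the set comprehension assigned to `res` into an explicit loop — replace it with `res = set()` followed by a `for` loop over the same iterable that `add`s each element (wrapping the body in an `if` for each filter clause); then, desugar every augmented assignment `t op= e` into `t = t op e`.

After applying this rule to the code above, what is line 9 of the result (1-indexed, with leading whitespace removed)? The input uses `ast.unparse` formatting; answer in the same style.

Transformed code:
res = set()
for cap in scale:
    res.add(emit(offset + scale))
process(12)
scale = nums
if offset > scale:
    offset = print(offset)
    scale = scale * (offset - total)
handle(offset)
print(offset)
for res in nums:
    total = record(nums)
    nums = res[total]
offset = offset[offset]

handle(offset)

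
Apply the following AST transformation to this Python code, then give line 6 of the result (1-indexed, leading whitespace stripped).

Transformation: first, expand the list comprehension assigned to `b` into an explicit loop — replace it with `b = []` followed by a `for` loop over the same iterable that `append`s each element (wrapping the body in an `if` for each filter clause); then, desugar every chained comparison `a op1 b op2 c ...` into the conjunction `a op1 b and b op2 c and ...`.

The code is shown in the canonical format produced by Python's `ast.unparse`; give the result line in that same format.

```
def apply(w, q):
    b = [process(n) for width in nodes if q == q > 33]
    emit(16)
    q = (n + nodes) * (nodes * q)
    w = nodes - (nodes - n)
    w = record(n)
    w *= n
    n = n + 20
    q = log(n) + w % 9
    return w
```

emit(16)

Transformed code:
def apply(w, q):
    b = []
    for width in nodes:
        if q == q and q > 33:
            b.append(process(n))
    emit(16)
    q = (n + nodes) * (nodes * q)
    w = nodes - (nodes - n)
    w = record(n)
    w *= n
    n = n + 20
    q = log(n) + w % 9
    return w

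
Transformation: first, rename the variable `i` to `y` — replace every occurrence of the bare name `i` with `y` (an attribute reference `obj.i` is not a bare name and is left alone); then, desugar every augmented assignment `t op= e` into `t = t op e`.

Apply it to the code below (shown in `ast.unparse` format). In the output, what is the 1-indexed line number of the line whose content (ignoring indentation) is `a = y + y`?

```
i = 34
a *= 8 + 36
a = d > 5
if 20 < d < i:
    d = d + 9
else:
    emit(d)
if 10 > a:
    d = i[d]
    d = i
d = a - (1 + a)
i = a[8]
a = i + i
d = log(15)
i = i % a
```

13

Transformed code:
y = 34
a = a * (8 + 36)
a = d > 5
if 20 < d < y:
    d = d + 9
else:
    emit(d)
if 10 > a:
    d = y[d]
    d = y
d = a - (1 + a)
y = a[8]
a = y + y
d = log(15)
y = y % a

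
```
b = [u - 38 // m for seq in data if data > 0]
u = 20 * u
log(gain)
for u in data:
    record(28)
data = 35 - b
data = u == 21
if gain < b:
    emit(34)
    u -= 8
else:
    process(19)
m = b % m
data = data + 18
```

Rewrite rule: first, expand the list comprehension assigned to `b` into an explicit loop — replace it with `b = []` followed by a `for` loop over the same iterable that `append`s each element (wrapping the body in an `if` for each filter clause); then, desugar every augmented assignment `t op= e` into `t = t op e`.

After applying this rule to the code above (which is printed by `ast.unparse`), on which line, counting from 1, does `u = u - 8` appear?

Transformed code:
b = []
for seq in data:
    if data > 0:
        b.append(u - 38 // m)
u = 20 * u
log(gain)
for u in data:
    record(28)
data = 35 - b
data = u == 21
if gain < b:
    emit(34)
    u = u - 8
else:
    process(19)
m = b % m
data = data + 18

13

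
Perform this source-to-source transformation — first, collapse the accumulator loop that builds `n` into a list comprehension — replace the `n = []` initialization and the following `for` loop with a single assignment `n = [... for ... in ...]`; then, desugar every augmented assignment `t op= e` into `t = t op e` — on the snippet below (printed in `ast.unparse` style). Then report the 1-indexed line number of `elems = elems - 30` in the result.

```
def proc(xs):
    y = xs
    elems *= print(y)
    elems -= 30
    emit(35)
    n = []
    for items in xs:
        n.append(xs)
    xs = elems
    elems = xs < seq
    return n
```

Transformed code:
def proc(xs):
    y = xs
    elems = elems * print(y)
    elems = elems - 30
    emit(35)
    n = [xs for items in xs]
    xs = elems
    elems = xs < seq
    return n

4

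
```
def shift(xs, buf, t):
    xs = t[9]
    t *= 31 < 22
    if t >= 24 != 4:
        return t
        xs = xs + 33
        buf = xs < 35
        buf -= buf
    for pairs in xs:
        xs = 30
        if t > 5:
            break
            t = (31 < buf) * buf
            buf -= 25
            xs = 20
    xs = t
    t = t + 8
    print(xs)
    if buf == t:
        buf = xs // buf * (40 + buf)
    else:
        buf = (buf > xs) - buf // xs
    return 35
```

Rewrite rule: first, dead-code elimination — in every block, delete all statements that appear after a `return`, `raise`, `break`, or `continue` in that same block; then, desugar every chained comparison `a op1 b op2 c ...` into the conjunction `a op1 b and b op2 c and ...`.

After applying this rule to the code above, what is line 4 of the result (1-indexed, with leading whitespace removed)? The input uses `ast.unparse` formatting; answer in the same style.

Transformed code:
def shift(xs, buf, t):
    xs = t[9]
    t *= 31 < 22
    if t >= 24 and 24 != 4:
        return t
    for pairs in xs:
        xs = 30
        if t > 5:
            break
    xs = t
    t = t + 8
    print(xs)
    if buf == t:
        buf = xs // buf * (40 + buf)
    else:
        buf = (buf > xs) - buf // xs
    return 35

if t >= 24 and 24 != 4:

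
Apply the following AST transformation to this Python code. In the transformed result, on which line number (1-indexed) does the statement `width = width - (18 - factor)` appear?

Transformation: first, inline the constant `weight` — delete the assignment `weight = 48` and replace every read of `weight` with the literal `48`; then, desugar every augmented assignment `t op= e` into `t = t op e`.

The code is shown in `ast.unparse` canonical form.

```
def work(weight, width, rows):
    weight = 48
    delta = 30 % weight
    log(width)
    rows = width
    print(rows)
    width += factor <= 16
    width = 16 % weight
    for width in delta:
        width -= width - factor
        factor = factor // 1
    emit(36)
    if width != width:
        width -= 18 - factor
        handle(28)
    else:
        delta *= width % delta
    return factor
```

13

Transformed code:
def work(weight, width, rows):
    delta = 30 % 48
    log(width)
    rows = width
    print(rows)
    width = width + (factor <= 16)
    width = 16 % 48
    for width in delta:
        width = width - (width - factor)
        factor = factor // 1
    emit(36)
    if width != width:
        width = width - (18 - factor)
        handle(28)
    else:
        delta = delta * (width % delta)
    return factor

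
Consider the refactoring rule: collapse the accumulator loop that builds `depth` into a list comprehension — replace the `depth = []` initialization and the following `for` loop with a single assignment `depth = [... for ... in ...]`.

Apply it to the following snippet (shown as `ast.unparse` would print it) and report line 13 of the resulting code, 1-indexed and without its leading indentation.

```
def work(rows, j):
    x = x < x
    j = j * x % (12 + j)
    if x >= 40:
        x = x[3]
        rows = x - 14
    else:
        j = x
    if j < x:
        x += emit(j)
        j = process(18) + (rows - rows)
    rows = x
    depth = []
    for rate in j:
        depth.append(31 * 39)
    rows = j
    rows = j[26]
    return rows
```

depth = [31 * 39 for rate in j]

Transformed code:
def work(rows, j):
    x = x < x
    j = j * x % (12 + j)
    if x >= 40:
        x = x[3]
        rows = x - 14
    else:
        j = x
    if j < x:
        x += emit(j)
        j = process(18) + (rows - rows)
    rows = x
    depth = [31 * 39 for rate in j]
    rows = j
    rows = j[26]
    return rows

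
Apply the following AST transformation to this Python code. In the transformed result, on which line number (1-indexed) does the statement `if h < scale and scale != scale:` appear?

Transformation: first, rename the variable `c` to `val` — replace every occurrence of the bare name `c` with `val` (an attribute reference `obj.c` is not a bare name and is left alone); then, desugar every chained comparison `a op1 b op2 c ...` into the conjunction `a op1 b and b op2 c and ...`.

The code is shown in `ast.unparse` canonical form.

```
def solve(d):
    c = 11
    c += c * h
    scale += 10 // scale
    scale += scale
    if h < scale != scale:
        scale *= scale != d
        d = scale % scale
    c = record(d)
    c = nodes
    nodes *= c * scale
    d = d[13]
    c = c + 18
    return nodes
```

6

Transformed code:
def solve(d):
    val = 11
    val += val * h
    scale += 10 // scale
    scale += scale
    if h < scale and scale != scale:
        scale *= scale != d
        d = scale % scale
    val = record(d)
    val = nodes
    nodes *= val * scale
    d = d[13]
    val = val + 18
    return nodes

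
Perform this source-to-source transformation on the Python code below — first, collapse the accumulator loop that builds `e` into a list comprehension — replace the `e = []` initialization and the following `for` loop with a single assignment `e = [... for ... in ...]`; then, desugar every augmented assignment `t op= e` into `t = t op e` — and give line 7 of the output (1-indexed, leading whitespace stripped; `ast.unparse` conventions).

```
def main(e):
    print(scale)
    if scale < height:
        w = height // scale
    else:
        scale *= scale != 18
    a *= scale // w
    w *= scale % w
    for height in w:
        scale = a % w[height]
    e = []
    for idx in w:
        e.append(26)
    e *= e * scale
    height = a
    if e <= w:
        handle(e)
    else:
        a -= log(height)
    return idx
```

a = a * (scale // w)

Transformed code:
def main(e):
    print(scale)
    if scale < height:
        w = height // scale
    else:
        scale = scale * (scale != 18)
    a = a * (scale // w)
    w = w * (scale % w)
    for height in w:
        scale = a % w[height]
    e = [26 for idx in w]
    e = e * (e * scale)
    height = a
    if e <= w:
        handle(e)
    else:
        a = a - log(height)
    return idx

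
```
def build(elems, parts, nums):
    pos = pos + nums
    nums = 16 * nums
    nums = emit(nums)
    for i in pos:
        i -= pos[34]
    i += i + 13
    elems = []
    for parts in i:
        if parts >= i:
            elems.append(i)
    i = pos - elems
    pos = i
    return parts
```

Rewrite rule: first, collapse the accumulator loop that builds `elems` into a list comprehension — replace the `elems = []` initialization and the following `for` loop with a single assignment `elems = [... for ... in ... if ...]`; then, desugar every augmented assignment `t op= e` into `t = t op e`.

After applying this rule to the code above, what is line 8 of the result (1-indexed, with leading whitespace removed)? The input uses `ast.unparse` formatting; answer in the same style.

elems = [i for parts in i if parts >= i]

Transformed code:
def build(elems, parts, nums):
    pos = pos + nums
    nums = 16 * nums
    nums = emit(nums)
    for i in pos:
        i = i - pos[34]
    i = i + (i + 13)
    elems = [i for parts in i if parts >= i]
    i = pos - elems
    pos = i
    return parts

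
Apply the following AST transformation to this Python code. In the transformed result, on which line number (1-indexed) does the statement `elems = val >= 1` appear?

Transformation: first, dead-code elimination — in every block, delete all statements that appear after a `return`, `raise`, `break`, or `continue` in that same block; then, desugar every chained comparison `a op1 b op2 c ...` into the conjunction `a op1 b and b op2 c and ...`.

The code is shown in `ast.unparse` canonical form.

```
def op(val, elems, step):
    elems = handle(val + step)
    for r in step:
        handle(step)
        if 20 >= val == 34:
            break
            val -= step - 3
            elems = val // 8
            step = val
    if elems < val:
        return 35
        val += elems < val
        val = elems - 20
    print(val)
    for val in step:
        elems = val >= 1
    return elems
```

11

Transformed code:
def op(val, elems, step):
    elems = handle(val + step)
    for r in step:
        handle(step)
        if 20 >= val and val == 34:
            break
    if elems < val:
        return 35
    print(val)
    for val in step:
        elems = val >= 1
    return elems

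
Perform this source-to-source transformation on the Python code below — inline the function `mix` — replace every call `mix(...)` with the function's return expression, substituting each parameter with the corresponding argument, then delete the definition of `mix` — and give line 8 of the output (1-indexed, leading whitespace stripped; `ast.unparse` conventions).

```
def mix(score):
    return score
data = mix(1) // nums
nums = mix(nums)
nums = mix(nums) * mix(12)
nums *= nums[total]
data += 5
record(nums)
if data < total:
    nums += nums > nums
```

nums += nums > nums

Transformed code:
data = 1 // nums
nums = nums
nums = nums * 12
nums *= nums[total]
data += 5
record(nums)
if data < total:
    nums += nums > nums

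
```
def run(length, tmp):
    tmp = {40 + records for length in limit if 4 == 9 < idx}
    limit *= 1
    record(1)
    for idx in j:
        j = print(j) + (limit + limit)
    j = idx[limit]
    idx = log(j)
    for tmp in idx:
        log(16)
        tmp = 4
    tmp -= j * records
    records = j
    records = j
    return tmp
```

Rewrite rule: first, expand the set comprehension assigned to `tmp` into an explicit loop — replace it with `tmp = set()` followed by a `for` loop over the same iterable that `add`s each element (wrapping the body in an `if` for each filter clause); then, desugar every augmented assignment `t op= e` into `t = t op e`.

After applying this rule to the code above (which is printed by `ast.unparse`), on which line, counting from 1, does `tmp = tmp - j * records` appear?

15

Transformed code:
def run(length, tmp):
    tmp = set()
    for length in limit:
        if 4 == 9 < idx:
            tmp.add(40 + records)
    limit = limit * 1
    record(1)
    for idx in j:
        j = print(j) + (limit + limit)
    j = idx[limit]
    idx = log(j)
    for tmp in idx:
        log(16)
        tmp = 4
    tmp = tmp - j * records
    records = j
    records = j
    return tmp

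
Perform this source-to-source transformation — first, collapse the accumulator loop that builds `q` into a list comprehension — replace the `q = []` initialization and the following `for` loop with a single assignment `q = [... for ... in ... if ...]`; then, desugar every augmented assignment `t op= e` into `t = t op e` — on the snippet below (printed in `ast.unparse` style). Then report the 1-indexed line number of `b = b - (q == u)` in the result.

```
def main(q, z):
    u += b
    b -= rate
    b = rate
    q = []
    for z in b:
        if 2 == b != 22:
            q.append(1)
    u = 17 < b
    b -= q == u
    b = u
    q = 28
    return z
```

7

Transformed code:
def main(q, z):
    u = u + b
    b = b - rate
    b = rate
    q = [1 for z in b if 2 == b != 22]
    u = 17 < b
    b = b - (q == u)
    b = u
    q = 28
    return z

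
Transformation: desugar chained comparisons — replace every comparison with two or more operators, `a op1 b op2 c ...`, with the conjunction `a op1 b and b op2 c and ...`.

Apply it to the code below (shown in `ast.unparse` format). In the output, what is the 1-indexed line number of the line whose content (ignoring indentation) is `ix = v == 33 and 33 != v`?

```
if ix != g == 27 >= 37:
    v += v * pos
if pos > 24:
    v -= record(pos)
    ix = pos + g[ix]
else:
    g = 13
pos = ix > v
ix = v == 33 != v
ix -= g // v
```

Transformed code:
if ix != g and g == 27 and (27 >= 37):
    v += v * pos
if pos > 24:
    v -= record(pos)
    ix = pos + g[ix]
else:
    g = 13
pos = ix > v
ix = v == 33 and 33 != v
ix -= g // v

9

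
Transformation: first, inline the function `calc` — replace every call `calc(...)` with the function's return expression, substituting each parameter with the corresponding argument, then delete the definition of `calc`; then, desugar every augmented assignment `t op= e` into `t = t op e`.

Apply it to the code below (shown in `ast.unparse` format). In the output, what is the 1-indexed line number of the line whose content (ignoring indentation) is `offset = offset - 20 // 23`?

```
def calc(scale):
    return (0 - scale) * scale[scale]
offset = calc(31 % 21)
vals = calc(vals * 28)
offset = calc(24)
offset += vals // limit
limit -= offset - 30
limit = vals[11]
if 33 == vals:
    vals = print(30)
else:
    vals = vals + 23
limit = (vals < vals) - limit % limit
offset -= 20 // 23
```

12

Transformed code:
offset = (0 - 31 % 21) * (31 % 21)[31 % 21]
vals = (0 - vals * 28) * (vals * 28)[vals * 28]
offset = (0 - 24) * 24[24]
offset = offset + vals // limit
limit = limit - (offset - 30)
limit = vals[11]
if 33 == vals:
    vals = print(30)
else:
    vals = vals + 23
limit = (vals < vals) - limit % limit
offset = offset - 20 // 23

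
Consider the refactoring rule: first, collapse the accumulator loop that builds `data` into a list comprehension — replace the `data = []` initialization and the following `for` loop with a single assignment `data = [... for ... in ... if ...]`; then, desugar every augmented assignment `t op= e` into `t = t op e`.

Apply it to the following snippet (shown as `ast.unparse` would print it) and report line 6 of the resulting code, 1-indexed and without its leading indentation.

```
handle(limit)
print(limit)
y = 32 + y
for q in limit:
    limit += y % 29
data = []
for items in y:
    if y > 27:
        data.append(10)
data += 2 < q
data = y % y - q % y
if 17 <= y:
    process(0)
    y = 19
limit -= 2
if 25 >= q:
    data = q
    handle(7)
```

data = [10 for items in y if y > 27]

Transformed code:
handle(limit)
print(limit)
y = 32 + y
for q in limit:
    limit = limit + y % 29
data = [10 for items in y if y > 27]
data = data + (2 < q)
data = y % y - q % y
if 17 <= y:
    process(0)
    y = 19
limit = limit - 2
if 25 >= q:
    data = q
    handle(7)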